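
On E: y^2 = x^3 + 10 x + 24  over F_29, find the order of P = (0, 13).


Compute successive multiples of P until we hit O:
  1P = (0, 13)
  2P = (24, 9)
  3P = (1, 21)
  4P = (5, 5)
  5P = (8, 23)
  6P = (28, 10)
  7P = (10, 15)
  8P = (26, 5)
  ... (continuing to 31P)
  31P = O

ord(P) = 31


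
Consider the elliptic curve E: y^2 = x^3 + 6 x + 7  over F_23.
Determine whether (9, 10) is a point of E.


Check whether y^2 = x^3 + 6 x + 7 (mod 23) for (x, y) = (9, 10).
LHS: y^2 = 10^2 mod 23 = 8
RHS: x^3 + 6 x + 7 = 9^3 + 6*9 + 7 mod 23 = 8
LHS = RHS

Yes, on the curve


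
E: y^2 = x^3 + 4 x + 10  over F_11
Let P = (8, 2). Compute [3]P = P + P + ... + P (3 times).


k = 3 = 11_2 (binary, LSB first: 11)
Double-and-add from P = (8, 2):
  bit 0 = 1: acc = O + (8, 2) = (8, 2)
  bit 1 = 1: acc = (8, 2) + (9, 4) = (9, 7)

3P = (9, 7)


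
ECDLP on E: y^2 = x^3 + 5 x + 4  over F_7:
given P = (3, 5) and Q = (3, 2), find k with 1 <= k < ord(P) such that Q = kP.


Enumerate multiples of P until we hit Q = (3, 2):
  1P = (3, 5)
  2P = (2, 1)
  3P = (4, 5)
  4P = (0, 2)
  5P = (5, 0)
  6P = (0, 5)
  7P = (4, 2)
  8P = (2, 6)
  9P = (3, 2)
Match found at i = 9.

k = 9


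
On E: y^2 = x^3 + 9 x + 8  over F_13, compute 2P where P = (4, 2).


Doubling: s = (3 x1^2 + a) / (2 y1)
s = (3*4^2 + 9) / (2*2) mod 13 = 11
x3 = s^2 - 2 x1 mod 13 = 11^2 - 2*4 = 9
y3 = s (x1 - x3) - y1 mod 13 = 11 * (4 - 9) - 2 = 8

2P = (9, 8)


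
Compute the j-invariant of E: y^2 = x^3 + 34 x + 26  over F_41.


Delta = -16(4 a^3 + 27 b^2) mod 41 = 28
-1728 * (4 a)^3 = -1728 * (4*34)^3 mod 41 = 20
j = 20 * 28^(-1) mod 41 = 30

j = 30 (mod 41)


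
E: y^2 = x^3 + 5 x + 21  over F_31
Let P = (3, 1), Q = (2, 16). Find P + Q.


P != Q, so use the chord formula.
s = (y2 - y1) / (x2 - x1) = (15) / (30) mod 31 = 16
x3 = s^2 - x1 - x2 mod 31 = 16^2 - 3 - 2 = 3
y3 = s (x1 - x3) - y1 mod 31 = 16 * (3 - 3) - 1 = 30

P + Q = (3, 30)


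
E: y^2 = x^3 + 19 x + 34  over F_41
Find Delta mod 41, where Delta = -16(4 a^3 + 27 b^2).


4 a^3 + 27 b^2 = 4*19^3 + 27*34^2 = 27436 + 31212 = 58648
Delta = -16 * (58648) = -938368
Delta mod 41 = 40

Delta = 40 (mod 41)


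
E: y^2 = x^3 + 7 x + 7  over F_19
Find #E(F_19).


For each x in F_19, count y with y^2 = x^3 + 7 x + 7 mod 19:
  x = 0: RHS = 7, y in [8, 11]  -> 2 point(s)
  x = 3: RHS = 17, y in [6, 13]  -> 2 point(s)
  x = 4: RHS = 4, y in [2, 17]  -> 2 point(s)
  x = 7: RHS = 0, y in [0]  -> 1 point(s)
  x = 8: RHS = 5, y in [9, 10]  -> 2 point(s)
  x = 9: RHS = 1, y in [1, 18]  -> 2 point(s)
  x = 11: RHS = 9, y in [3, 16]  -> 2 point(s)
  x = 16: RHS = 16, y in [4, 15]  -> 2 point(s)
  x = 17: RHS = 4, y in [2, 17]  -> 2 point(s)
Affine points: 17. Add the point at infinity: total = 18.

#E(F_19) = 18


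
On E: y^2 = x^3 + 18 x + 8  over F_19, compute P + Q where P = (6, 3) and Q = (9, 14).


P != Q, so use the chord formula.
s = (y2 - y1) / (x2 - x1) = (11) / (3) mod 19 = 10
x3 = s^2 - x1 - x2 mod 19 = 10^2 - 6 - 9 = 9
y3 = s (x1 - x3) - y1 mod 19 = 10 * (6 - 9) - 3 = 5

P + Q = (9, 5)


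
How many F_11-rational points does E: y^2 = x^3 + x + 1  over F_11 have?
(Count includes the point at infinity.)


For each x in F_11, count y with y^2 = x^3 + 1 x + 1 mod 11:
  x = 0: RHS = 1, y in [1, 10]  -> 2 point(s)
  x = 1: RHS = 3, y in [5, 6]  -> 2 point(s)
  x = 2: RHS = 0, y in [0]  -> 1 point(s)
  x = 3: RHS = 9, y in [3, 8]  -> 2 point(s)
  x = 4: RHS = 3, y in [5, 6]  -> 2 point(s)
  x = 6: RHS = 3, y in [5, 6]  -> 2 point(s)
  x = 8: RHS = 4, y in [2, 9]  -> 2 point(s)
Affine points: 13. Add the point at infinity: total = 14.

#E(F_11) = 14


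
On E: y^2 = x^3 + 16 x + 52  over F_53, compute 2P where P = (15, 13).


Doubling: s = (3 x1^2 + a) / (2 y1)
s = (3*15^2 + 16) / (2*13) mod 53 = 49
x3 = s^2 - 2 x1 mod 53 = 49^2 - 2*15 = 39
y3 = s (x1 - x3) - y1 mod 53 = 49 * (15 - 39) - 13 = 30

2P = (39, 30)


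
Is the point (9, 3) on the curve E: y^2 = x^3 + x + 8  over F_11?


Check whether y^2 = x^3 + 1 x + 8 (mod 11) for (x, y) = (9, 3).
LHS: y^2 = 3^2 mod 11 = 9
RHS: x^3 + 1 x + 8 = 9^3 + 1*9 + 8 mod 11 = 9
LHS = RHS

Yes, on the curve


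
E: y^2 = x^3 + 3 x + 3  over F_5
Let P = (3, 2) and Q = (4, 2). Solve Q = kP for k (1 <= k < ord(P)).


Enumerate multiples of P until we hit Q = (4, 2):
  1P = (3, 2)
  2P = (4, 3)
  3P = (4, 2)
Match found at i = 3.

k = 3


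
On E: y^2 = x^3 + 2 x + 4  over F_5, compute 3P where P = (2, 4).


k = 3 = 11_2 (binary, LSB first: 11)
Double-and-add from P = (2, 4):
  bit 0 = 1: acc = O + (2, 4) = (2, 4)
  bit 1 = 1: acc = (2, 4) + (0, 2) = (4, 4)

3P = (4, 4)


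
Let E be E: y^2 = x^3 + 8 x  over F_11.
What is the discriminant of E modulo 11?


4 a^3 + 27 b^2 = 4*8^3 + 27*0^2 = 2048 + 0 = 2048
Delta = -16 * (2048) = -32768
Delta mod 11 = 1

Delta = 1 (mod 11)


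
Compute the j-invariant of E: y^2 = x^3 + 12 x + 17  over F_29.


Delta = -16(4 a^3 + 27 b^2) mod 29 = 11
-1728 * (4 a)^3 = -1728 * (4*12)^3 mod 29 = 6
j = 6 * 11^(-1) mod 29 = 19

j = 19 (mod 29)


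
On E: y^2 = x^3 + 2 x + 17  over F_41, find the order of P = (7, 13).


Compute successive multiples of P until we hit O:
  1P = (7, 13)
  2P = (28, 7)
  3P = (27, 22)
  4P = (3, 38)
  5P = (6, 32)
  6P = (20, 29)
  7P = (16, 39)
  8P = (39, 13)
  ... (continuing to 31P)
  31P = O

ord(P) = 31


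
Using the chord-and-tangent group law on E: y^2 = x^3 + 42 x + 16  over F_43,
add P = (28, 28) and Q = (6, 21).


P != Q, so use the chord formula.
s = (y2 - y1) / (x2 - x1) = (36) / (21) mod 43 = 14
x3 = s^2 - x1 - x2 mod 43 = 14^2 - 28 - 6 = 33
y3 = s (x1 - x3) - y1 mod 43 = 14 * (28 - 33) - 28 = 31

P + Q = (33, 31)


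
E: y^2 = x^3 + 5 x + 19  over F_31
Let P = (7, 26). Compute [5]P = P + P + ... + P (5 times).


k = 5 = 101_2 (binary, LSB first: 101)
Double-and-add from P = (7, 26):
  bit 0 = 1: acc = O + (7, 26) = (7, 26)
  bit 1 = 0: acc unchanged = (7, 26)
  bit 2 = 1: acc = (7, 26) + (29, 1) = (23, 26)

5P = (23, 26)


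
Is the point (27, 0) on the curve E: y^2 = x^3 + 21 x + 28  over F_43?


Check whether y^2 = x^3 + 21 x + 28 (mod 43) for (x, y) = (27, 0).
LHS: y^2 = 0^2 mod 43 = 0
RHS: x^3 + 21 x + 28 = 27^3 + 21*27 + 28 mod 43 = 25
LHS != RHS

No, not on the curve


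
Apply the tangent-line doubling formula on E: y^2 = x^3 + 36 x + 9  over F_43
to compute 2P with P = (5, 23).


Doubling: s = (3 x1^2 + a) / (2 y1)
s = (3*5^2 + 36) / (2*23) mod 43 = 37
x3 = s^2 - 2 x1 mod 43 = 37^2 - 2*5 = 26
y3 = s (x1 - x3) - y1 mod 43 = 37 * (5 - 26) - 23 = 17

2P = (26, 17)


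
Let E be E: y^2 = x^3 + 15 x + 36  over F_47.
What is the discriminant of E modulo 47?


4 a^3 + 27 b^2 = 4*15^3 + 27*36^2 = 13500 + 34992 = 48492
Delta = -16 * (48492) = -775872
Delta mod 47 = 4

Delta = 4 (mod 47)


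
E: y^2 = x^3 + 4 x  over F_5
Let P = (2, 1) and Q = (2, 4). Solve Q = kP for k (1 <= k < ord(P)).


Enumerate multiples of P until we hit Q = (2, 4):
  1P = (2, 1)
  2P = (0, 0)
  3P = (2, 4)
Match found at i = 3.

k = 3


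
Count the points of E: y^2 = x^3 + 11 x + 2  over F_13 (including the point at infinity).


For each x in F_13, count y with y^2 = x^3 + 11 x + 2 mod 13:
  x = 1: RHS = 1, y in [1, 12]  -> 2 point(s)
  x = 3: RHS = 10, y in [6, 7]  -> 2 point(s)
  x = 5: RHS = 0, y in [0]  -> 1 point(s)
  x = 8: RHS = 4, y in [2, 11]  -> 2 point(s)
  x = 12: RHS = 3, y in [4, 9]  -> 2 point(s)
Affine points: 9. Add the point at infinity: total = 10.

#E(F_13) = 10


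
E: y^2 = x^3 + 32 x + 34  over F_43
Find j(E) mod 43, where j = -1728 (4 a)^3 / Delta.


Delta = -16(4 a^3 + 27 b^2) mod 43 = 11
-1728 * (4 a)^3 = -1728 * (4*32)^3 mod 43 = 8
j = 8 * 11^(-1) mod 43 = 32

j = 32 (mod 43)


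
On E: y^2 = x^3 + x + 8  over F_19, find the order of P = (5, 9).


Compute successive multiples of P until we hit O:
  1P = (5, 9)
  2P = (9, 10)
  3P = (11, 18)
  4P = (10, 12)
  5P = (15, 4)
  6P = (4, 0)
  7P = (15, 15)
  8P = (10, 7)
  ... (continuing to 12P)
  12P = O

ord(P) = 12


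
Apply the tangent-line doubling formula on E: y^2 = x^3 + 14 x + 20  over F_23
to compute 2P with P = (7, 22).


Doubling: s = (3 x1^2 + a) / (2 y1)
s = (3*7^2 + 14) / (2*22) mod 23 = 0
x3 = s^2 - 2 x1 mod 23 = 0^2 - 2*7 = 9
y3 = s (x1 - x3) - y1 mod 23 = 0 * (7 - 9) - 22 = 1

2P = (9, 1)


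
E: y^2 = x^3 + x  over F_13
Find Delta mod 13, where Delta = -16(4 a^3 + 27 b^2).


4 a^3 + 27 b^2 = 4*1^3 + 27*0^2 = 4 + 0 = 4
Delta = -16 * (4) = -64
Delta mod 13 = 1

Delta = 1 (mod 13)


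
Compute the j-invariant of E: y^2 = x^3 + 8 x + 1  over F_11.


Delta = -16(4 a^3 + 27 b^2) mod 11 = 9
-1728 * (4 a)^3 = -1728 * (4*8)^3 mod 11 = 1
j = 1 * 9^(-1) mod 11 = 5

j = 5 (mod 11)


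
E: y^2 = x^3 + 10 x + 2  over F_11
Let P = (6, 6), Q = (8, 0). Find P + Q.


P != Q, so use the chord formula.
s = (y2 - y1) / (x2 - x1) = (5) / (2) mod 11 = 8
x3 = s^2 - x1 - x2 mod 11 = 8^2 - 6 - 8 = 6
y3 = s (x1 - x3) - y1 mod 11 = 8 * (6 - 6) - 6 = 5

P + Q = (6, 5)


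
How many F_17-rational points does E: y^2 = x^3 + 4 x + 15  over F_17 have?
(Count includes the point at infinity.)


For each x in F_17, count y with y^2 = x^3 + 4 x + 15 mod 17:
  x = 0: RHS = 15, y in [7, 10]  -> 2 point(s)
  x = 6: RHS = 0, y in [0]  -> 1 point(s)
  x = 8: RHS = 15, y in [7, 10]  -> 2 point(s)
  x = 9: RHS = 15, y in [7, 10]  -> 2 point(s)
  x = 10: RHS = 1, y in [1, 16]  -> 2 point(s)
  x = 11: RHS = 13, y in [8, 9]  -> 2 point(s)
  x = 15: RHS = 16, y in [4, 13]  -> 2 point(s)
Affine points: 13. Add the point at infinity: total = 14.

#E(F_17) = 14


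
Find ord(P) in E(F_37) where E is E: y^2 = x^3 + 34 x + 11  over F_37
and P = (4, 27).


Compute successive multiples of P until we hit O:
  1P = (4, 27)
  2P = (4, 10)
  3P = O

ord(P) = 3


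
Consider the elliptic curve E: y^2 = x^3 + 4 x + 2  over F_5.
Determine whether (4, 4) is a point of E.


Check whether y^2 = x^3 + 4 x + 2 (mod 5) for (x, y) = (4, 4).
LHS: y^2 = 4^2 mod 5 = 1
RHS: x^3 + 4 x + 2 = 4^3 + 4*4 + 2 mod 5 = 2
LHS != RHS

No, not on the curve


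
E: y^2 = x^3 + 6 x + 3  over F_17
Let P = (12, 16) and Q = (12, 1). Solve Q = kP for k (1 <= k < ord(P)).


Enumerate multiples of P until we hit Q = (12, 1):
  1P = (12, 16)
  2P = (14, 14)
  3P = (9, 15)
  4P = (15, 0)
  5P = (9, 2)
  6P = (14, 3)
  7P = (12, 1)
Match found at i = 7.

k = 7


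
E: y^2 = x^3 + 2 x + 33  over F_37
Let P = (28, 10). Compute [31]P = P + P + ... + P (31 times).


k = 31 = 11111_2 (binary, LSB first: 11111)
Double-and-add from P = (28, 10):
  bit 0 = 1: acc = O + (28, 10) = (28, 10)
  bit 1 = 1: acc = (28, 10) + (27, 30) = (12, 3)
  bit 2 = 1: acc = (12, 3) + (30, 3) = (32, 34)
  bit 3 = 1: acc = (32, 34) + (13, 6) = (20, 9)
  bit 4 = 1: acc = (20, 9) + (0, 12) = (21, 30)

31P = (21, 30)


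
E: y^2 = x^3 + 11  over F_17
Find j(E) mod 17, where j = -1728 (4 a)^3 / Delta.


Delta = -16(4 a^3 + 27 b^2) mod 17 = 3
-1728 * (4 a)^3 = -1728 * (4*0)^3 mod 17 = 0
j = 0 * 3^(-1) mod 17 = 0

j = 0 (mod 17)


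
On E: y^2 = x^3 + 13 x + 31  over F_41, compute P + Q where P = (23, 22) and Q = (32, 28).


P != Q, so use the chord formula.
s = (y2 - y1) / (x2 - x1) = (6) / (9) mod 41 = 28
x3 = s^2 - x1 - x2 mod 41 = 28^2 - 23 - 32 = 32
y3 = s (x1 - x3) - y1 mod 41 = 28 * (23 - 32) - 22 = 13

P + Q = (32, 13)


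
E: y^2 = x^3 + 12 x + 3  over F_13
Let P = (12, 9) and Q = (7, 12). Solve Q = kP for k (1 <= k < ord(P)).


Enumerate multiples of P until we hit Q = (7, 12):
  1P = (12, 9)
  2P = (11, 7)
  3P = (7, 1)
  4P = (8, 0)
  5P = (7, 12)
Match found at i = 5.

k = 5


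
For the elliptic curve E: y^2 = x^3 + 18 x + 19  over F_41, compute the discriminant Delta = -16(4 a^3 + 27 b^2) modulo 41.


4 a^3 + 27 b^2 = 4*18^3 + 27*19^2 = 23328 + 9747 = 33075
Delta = -16 * (33075) = -529200
Delta mod 41 = 28

Delta = 28 (mod 41)


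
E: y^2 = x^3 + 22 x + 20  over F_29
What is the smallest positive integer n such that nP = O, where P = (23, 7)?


Compute successive multiples of P until we hit O:
  1P = (23, 7)
  2P = (13, 3)
  3P = (21, 17)
  4P = (10, 15)
  5P = (18, 10)
  6P = (22, 4)
  7P = (22, 25)
  8P = (18, 19)
  ... (continuing to 13P)
  13P = O

ord(P) = 13


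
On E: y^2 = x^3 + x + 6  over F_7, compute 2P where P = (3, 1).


Doubling: s = (3 x1^2 + a) / (2 y1)
s = (3*3^2 + 1) / (2*1) mod 7 = 0
x3 = s^2 - 2 x1 mod 7 = 0^2 - 2*3 = 1
y3 = s (x1 - x3) - y1 mod 7 = 0 * (3 - 1) - 1 = 6

2P = (1, 6)


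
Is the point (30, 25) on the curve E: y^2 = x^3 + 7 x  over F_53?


Check whether y^2 = x^3 + 7 x + 0 (mod 53) for (x, y) = (30, 25).
LHS: y^2 = 25^2 mod 53 = 42
RHS: x^3 + 7 x + 0 = 30^3 + 7*30 + 0 mod 53 = 21
LHS != RHS

No, not on the curve


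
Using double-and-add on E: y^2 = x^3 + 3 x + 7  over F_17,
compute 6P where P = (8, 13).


k = 6 = 110_2 (binary, LSB first: 011)
Double-and-add from P = (8, 13):
  bit 0 = 0: acc unchanged = O
  bit 1 = 1: acc = O + (2, 15) = (2, 15)
  bit 2 = 1: acc = (2, 15) + (9, 7) = (8, 4)

6P = (8, 4)


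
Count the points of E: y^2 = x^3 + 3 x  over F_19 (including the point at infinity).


For each x in F_19, count y with y^2 = x^3 + 3 x + 0 mod 19:
  x = 0: RHS = 0, y in [0]  -> 1 point(s)
  x = 1: RHS = 4, y in [2, 17]  -> 2 point(s)
  x = 3: RHS = 17, y in [6, 13]  -> 2 point(s)
  x = 4: RHS = 0, y in [0]  -> 1 point(s)
  x = 5: RHS = 7, y in [8, 11]  -> 2 point(s)
  x = 6: RHS = 6, y in [5, 14]  -> 2 point(s)
  x = 8: RHS = 4, y in [2, 17]  -> 2 point(s)
  x = 10: RHS = 4, y in [2, 17]  -> 2 point(s)
  x = 12: RHS = 16, y in [4, 15]  -> 2 point(s)
  x = 15: RHS = 0, y in [0]  -> 1 point(s)
  x = 17: RHS = 5, y in [9, 10]  -> 2 point(s)
Affine points: 19. Add the point at infinity: total = 20.

#E(F_19) = 20


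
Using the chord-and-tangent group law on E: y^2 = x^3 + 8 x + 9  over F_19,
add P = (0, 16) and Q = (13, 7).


P != Q, so use the chord formula.
s = (y2 - y1) / (x2 - x1) = (10) / (13) mod 19 = 11
x3 = s^2 - x1 - x2 mod 19 = 11^2 - 0 - 13 = 13
y3 = s (x1 - x3) - y1 mod 19 = 11 * (0 - 13) - 16 = 12

P + Q = (13, 12)


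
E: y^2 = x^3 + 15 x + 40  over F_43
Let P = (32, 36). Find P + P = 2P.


Doubling: s = (3 x1^2 + a) / (2 y1)
s = (3*32^2 + 15) / (2*36) mod 43 = 16
x3 = s^2 - 2 x1 mod 43 = 16^2 - 2*32 = 20
y3 = s (x1 - x3) - y1 mod 43 = 16 * (32 - 20) - 36 = 27

2P = (20, 27)


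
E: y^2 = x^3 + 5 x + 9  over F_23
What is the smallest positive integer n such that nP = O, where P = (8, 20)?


Compute successive multiples of P until we hit O:
  1P = (8, 20)
  2P = (20, 6)
  3P = (20, 17)
  4P = (8, 3)
  5P = O

ord(P) = 5


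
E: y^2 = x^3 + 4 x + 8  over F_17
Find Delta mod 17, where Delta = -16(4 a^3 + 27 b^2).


4 a^3 + 27 b^2 = 4*4^3 + 27*8^2 = 256 + 1728 = 1984
Delta = -16 * (1984) = -31744
Delta mod 17 = 12

Delta = 12 (mod 17)


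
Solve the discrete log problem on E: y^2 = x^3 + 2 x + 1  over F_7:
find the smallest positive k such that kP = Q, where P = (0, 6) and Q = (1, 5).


Enumerate multiples of P until we hit Q = (1, 5):
  1P = (0, 6)
  2P = (1, 2)
  3P = (1, 5)
Match found at i = 3.

k = 3


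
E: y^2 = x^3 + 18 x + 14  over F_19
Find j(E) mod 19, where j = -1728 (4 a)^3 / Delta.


Delta = -16(4 a^3 + 27 b^2) mod 19 = 18
-1728 * (4 a)^3 = -1728 * (4*18)^3 mod 19 = 12
j = 12 * 18^(-1) mod 19 = 7

j = 7 (mod 19)


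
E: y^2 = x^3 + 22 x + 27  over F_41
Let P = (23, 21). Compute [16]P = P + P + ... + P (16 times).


k = 16 = 10000_2 (binary, LSB first: 00001)
Double-and-add from P = (23, 21):
  bit 0 = 0: acc unchanged = O
  bit 1 = 0: acc unchanged = O
  bit 2 = 0: acc unchanged = O
  bit 3 = 0: acc unchanged = O
  bit 4 = 1: acc = O + (14, 39) = (14, 39)

16P = (14, 39)


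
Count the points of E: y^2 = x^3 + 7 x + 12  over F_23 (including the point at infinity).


For each x in F_23, count y with y^2 = x^3 + 7 x + 12 mod 23:
  x = 0: RHS = 12, y in [9, 14]  -> 2 point(s)
  x = 4: RHS = 12, y in [9, 14]  -> 2 point(s)
  x = 7: RHS = 13, y in [6, 17]  -> 2 point(s)
  x = 10: RHS = 1, y in [1, 22]  -> 2 point(s)
  x = 13: RHS = 0, y in [0]  -> 1 point(s)
  x = 14: RHS = 2, y in [5, 18]  -> 2 point(s)
  x = 18: RHS = 13, y in [6, 17]  -> 2 point(s)
  x = 19: RHS = 12, y in [9, 14]  -> 2 point(s)
  x = 21: RHS = 13, y in [6, 17]  -> 2 point(s)
  x = 22: RHS = 4, y in [2, 21]  -> 2 point(s)
Affine points: 19. Add the point at infinity: total = 20.

#E(F_23) = 20


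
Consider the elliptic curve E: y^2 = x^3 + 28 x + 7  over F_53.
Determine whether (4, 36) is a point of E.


Check whether y^2 = x^3 + 28 x + 7 (mod 53) for (x, y) = (4, 36).
LHS: y^2 = 36^2 mod 53 = 24
RHS: x^3 + 28 x + 7 = 4^3 + 28*4 + 7 mod 53 = 24
LHS = RHS

Yes, on the curve


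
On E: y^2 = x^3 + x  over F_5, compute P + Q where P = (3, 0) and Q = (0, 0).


P != Q, so use the chord formula.
s = (y2 - y1) / (x2 - x1) = (0) / (2) mod 5 = 0
x3 = s^2 - x1 - x2 mod 5 = 0^2 - 3 - 0 = 2
y3 = s (x1 - x3) - y1 mod 5 = 0 * (3 - 2) - 0 = 0

P + Q = (2, 0)


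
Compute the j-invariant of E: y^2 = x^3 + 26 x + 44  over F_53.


Delta = -16(4 a^3 + 27 b^2) mod 53 = 49
-1728 * (4 a)^3 = -1728 * (4*26)^3 mod 53 = 44
j = 44 * 49^(-1) mod 53 = 42

j = 42 (mod 53)


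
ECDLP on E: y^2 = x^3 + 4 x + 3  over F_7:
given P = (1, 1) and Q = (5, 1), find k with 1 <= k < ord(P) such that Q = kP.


Enumerate multiples of P until we hit Q = (5, 1):
  1P = (1, 1)
  2P = (5, 6)
  3P = (3, 0)
  4P = (5, 1)
Match found at i = 4.

k = 4


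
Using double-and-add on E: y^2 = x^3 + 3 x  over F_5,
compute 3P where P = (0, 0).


k = 3 = 11_2 (binary, LSB first: 11)
Double-and-add from P = (0, 0):
  bit 0 = 1: acc = O + (0, 0) = (0, 0)
  bit 1 = 1: acc = (0, 0) + O = (0, 0)

3P = (0, 0)


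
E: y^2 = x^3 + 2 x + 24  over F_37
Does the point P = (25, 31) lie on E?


Check whether y^2 = x^3 + 2 x + 24 (mod 37) for (x, y) = (25, 31).
LHS: y^2 = 31^2 mod 37 = 36
RHS: x^3 + 2 x + 24 = 25^3 + 2*25 + 24 mod 37 = 11
LHS != RHS

No, not on the curve


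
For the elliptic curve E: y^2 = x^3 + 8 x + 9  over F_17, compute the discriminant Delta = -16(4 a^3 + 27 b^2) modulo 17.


4 a^3 + 27 b^2 = 4*8^3 + 27*9^2 = 2048 + 2187 = 4235
Delta = -16 * (4235) = -67760
Delta mod 17 = 2

Delta = 2 (mod 17)


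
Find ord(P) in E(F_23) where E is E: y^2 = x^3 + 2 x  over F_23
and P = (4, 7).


Compute successive multiples of P until we hit O:
  1P = (4, 7)
  2P = (1, 7)
  3P = (18, 16)
  4P = (2, 14)
  5P = (12, 21)
  6P = (0, 0)
  7P = (12, 2)
  8P = (2, 9)
  ... (continuing to 12P)
  12P = O

ord(P) = 12


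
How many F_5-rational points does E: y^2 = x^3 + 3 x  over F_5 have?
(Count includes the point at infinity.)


For each x in F_5, count y with y^2 = x^3 + 3 x + 0 mod 5:
  x = 0: RHS = 0, y in [0]  -> 1 point(s)
  x = 1: RHS = 4, y in [2, 3]  -> 2 point(s)
  x = 2: RHS = 4, y in [2, 3]  -> 2 point(s)
  x = 3: RHS = 1, y in [1, 4]  -> 2 point(s)
  x = 4: RHS = 1, y in [1, 4]  -> 2 point(s)
Affine points: 9. Add the point at infinity: total = 10.

#E(F_5) = 10


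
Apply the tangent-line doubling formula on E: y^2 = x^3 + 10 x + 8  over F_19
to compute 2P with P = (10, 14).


Doubling: s = (3 x1^2 + a) / (2 y1)
s = (3*10^2 + 10) / (2*14) mod 19 = 7
x3 = s^2 - 2 x1 mod 19 = 7^2 - 2*10 = 10
y3 = s (x1 - x3) - y1 mod 19 = 7 * (10 - 10) - 14 = 5

2P = (10, 5)


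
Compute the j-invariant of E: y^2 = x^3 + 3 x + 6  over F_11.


Delta = -16(4 a^3 + 27 b^2) mod 11 = 1
-1728 * (4 a)^3 = -1728 * (4*3)^3 mod 11 = 10
j = 10 * 1^(-1) mod 11 = 10

j = 10 (mod 11)


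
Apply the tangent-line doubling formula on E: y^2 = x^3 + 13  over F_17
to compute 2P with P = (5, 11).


Doubling: s = (3 x1^2 + a) / (2 y1)
s = (3*5^2 + 0) / (2*11) mod 17 = 15
x3 = s^2 - 2 x1 mod 17 = 15^2 - 2*5 = 11
y3 = s (x1 - x3) - y1 mod 17 = 15 * (5 - 11) - 11 = 1

2P = (11, 1)


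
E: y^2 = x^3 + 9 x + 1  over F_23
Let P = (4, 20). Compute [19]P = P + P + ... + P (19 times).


k = 19 = 10011_2 (binary, LSB first: 11001)
Double-and-add from P = (4, 20):
  bit 0 = 1: acc = O + (4, 20) = (4, 20)
  bit 1 = 1: acc = (4, 20) + (19, 19) = (9, 11)
  bit 2 = 0: acc unchanged = (9, 11)
  bit 3 = 0: acc unchanged = (9, 11)
  bit 4 = 1: acc = (9, 11) + (3, 20) = (19, 4)

19P = (19, 4)


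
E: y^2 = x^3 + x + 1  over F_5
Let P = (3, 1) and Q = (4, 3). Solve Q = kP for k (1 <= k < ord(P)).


Enumerate multiples of P until we hit Q = (4, 3):
  1P = (3, 1)
  2P = (0, 1)
  3P = (2, 4)
  4P = (4, 2)
  5P = (4, 3)
Match found at i = 5.

k = 5


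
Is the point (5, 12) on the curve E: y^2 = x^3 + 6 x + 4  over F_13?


Check whether y^2 = x^3 + 6 x + 4 (mod 13) for (x, y) = (5, 12).
LHS: y^2 = 12^2 mod 13 = 1
RHS: x^3 + 6 x + 4 = 5^3 + 6*5 + 4 mod 13 = 3
LHS != RHS

No, not on the curve


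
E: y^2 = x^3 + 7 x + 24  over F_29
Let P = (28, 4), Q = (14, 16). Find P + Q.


P != Q, so use the chord formula.
s = (y2 - y1) / (x2 - x1) = (12) / (15) mod 29 = 24
x3 = s^2 - x1 - x2 mod 29 = 24^2 - 28 - 14 = 12
y3 = s (x1 - x3) - y1 mod 29 = 24 * (28 - 12) - 4 = 3

P + Q = (12, 3)


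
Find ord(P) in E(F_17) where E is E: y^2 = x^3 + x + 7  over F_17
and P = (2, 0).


Compute successive multiples of P until we hit O:
  1P = (2, 0)
  2P = O

ord(P) = 2


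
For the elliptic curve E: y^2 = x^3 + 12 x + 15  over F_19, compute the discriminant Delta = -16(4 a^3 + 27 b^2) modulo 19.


4 a^3 + 27 b^2 = 4*12^3 + 27*15^2 = 6912 + 6075 = 12987
Delta = -16 * (12987) = -207792
Delta mod 19 = 11

Delta = 11 (mod 19)


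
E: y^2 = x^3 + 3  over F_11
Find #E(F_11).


For each x in F_11, count y with y^2 = x^3 + 0 x + 3 mod 11:
  x = 0: RHS = 3, y in [5, 6]  -> 2 point(s)
  x = 1: RHS = 4, y in [2, 9]  -> 2 point(s)
  x = 2: RHS = 0, y in [0]  -> 1 point(s)
  x = 4: RHS = 1, y in [1, 10]  -> 2 point(s)
  x = 7: RHS = 5, y in [4, 7]  -> 2 point(s)
  x = 8: RHS = 9, y in [3, 8]  -> 2 point(s)
Affine points: 11. Add the point at infinity: total = 12.

#E(F_11) = 12


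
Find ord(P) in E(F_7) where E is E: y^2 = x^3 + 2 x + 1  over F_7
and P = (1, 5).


Compute successive multiples of P until we hit O:
  1P = (1, 5)
  2P = (0, 6)
  3P = (0, 1)
  4P = (1, 2)
  5P = O

ord(P) = 5


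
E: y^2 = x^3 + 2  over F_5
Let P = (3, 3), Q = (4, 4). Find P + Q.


P != Q, so use the chord formula.
s = (y2 - y1) / (x2 - x1) = (1) / (1) mod 5 = 1
x3 = s^2 - x1 - x2 mod 5 = 1^2 - 3 - 4 = 4
y3 = s (x1 - x3) - y1 mod 5 = 1 * (3 - 4) - 3 = 1

P + Q = (4, 1)


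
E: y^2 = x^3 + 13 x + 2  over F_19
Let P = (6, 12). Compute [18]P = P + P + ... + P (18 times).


k = 18 = 10010_2 (binary, LSB first: 01001)
Double-and-add from P = (6, 12):
  bit 0 = 0: acc unchanged = O
  bit 1 = 1: acc = O + (12, 10) = (12, 10)
  bit 2 = 0: acc unchanged = (12, 10)
  bit 3 = 0: acc unchanged = (12, 10)
  bit 4 = 1: acc = (12, 10) + (2, 6) = (12, 9)

18P = (12, 9)


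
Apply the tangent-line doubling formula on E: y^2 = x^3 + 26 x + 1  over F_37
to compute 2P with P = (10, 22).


Doubling: s = (3 x1^2 + a) / (2 y1)
s = (3*10^2 + 26) / (2*22) mod 37 = 36
x3 = s^2 - 2 x1 mod 37 = 36^2 - 2*10 = 18
y3 = s (x1 - x3) - y1 mod 37 = 36 * (10 - 18) - 22 = 23

2P = (18, 23)


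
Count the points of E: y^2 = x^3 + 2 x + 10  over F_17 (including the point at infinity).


For each x in F_17, count y with y^2 = x^3 + 2 x + 10 mod 17:
  x = 1: RHS = 13, y in [8, 9]  -> 2 point(s)
  x = 3: RHS = 9, y in [3, 14]  -> 2 point(s)
  x = 5: RHS = 9, y in [3, 14]  -> 2 point(s)
  x = 6: RHS = 0, y in [0]  -> 1 point(s)
  x = 9: RHS = 9, y in [3, 14]  -> 2 point(s)
  x = 15: RHS = 15, y in [7, 10]  -> 2 point(s)
Affine points: 11. Add the point at infinity: total = 12.

#E(F_17) = 12


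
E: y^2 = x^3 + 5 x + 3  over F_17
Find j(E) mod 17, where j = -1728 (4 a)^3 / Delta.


Delta = -16(4 a^3 + 27 b^2) mod 17 = 12
-1728 * (4 a)^3 = -1728 * (4*5)^3 mod 17 = 9
j = 9 * 12^(-1) mod 17 = 5

j = 5 (mod 17)


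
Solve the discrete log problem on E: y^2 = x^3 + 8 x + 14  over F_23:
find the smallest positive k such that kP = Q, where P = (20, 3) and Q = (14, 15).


Enumerate multiples of P until we hit Q = (14, 15):
  1P = (20, 3)
  2P = (10, 17)
  3P = (6, 5)
  4P = (5, 8)
  5P = (16, 11)
  6P = (14, 8)
  7P = (21, 17)
  8P = (17, 16)
  9P = (15, 6)
  10P = (4, 15)
  11P = (1, 0)
  12P = (4, 8)
  13P = (15, 17)
  14P = (17, 7)
  15P = (21, 6)
  16P = (14, 15)
Match found at i = 16.

k = 16


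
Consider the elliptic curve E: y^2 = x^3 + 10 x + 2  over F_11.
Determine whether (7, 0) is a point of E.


Check whether y^2 = x^3 + 10 x + 2 (mod 11) for (x, y) = (7, 0).
LHS: y^2 = 0^2 mod 11 = 0
RHS: x^3 + 10 x + 2 = 7^3 + 10*7 + 2 mod 11 = 8
LHS != RHS

No, not on the curve


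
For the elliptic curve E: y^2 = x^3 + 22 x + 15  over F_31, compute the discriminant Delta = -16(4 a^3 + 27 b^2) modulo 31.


4 a^3 + 27 b^2 = 4*22^3 + 27*15^2 = 42592 + 6075 = 48667
Delta = -16 * (48667) = -778672
Delta mod 31 = 17

Delta = 17 (mod 31)


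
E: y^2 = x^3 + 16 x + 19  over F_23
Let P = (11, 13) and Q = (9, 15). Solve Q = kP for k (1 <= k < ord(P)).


Enumerate multiples of P until we hit Q = (9, 15):
  1P = (11, 13)
  2P = (17, 11)
  3P = (13, 3)
  4P = (1, 6)
  5P = (20, 6)
  6P = (21, 5)
  7P = (22, 5)
  8P = (16, 22)
  9P = (2, 17)
  10P = (19, 11)
  11P = (6, 3)
  12P = (10, 12)
  13P = (3, 18)
  14P = (4, 20)
  15P = (9, 8)
  16P = (15, 0)
  17P = (9, 15)
Match found at i = 17.

k = 17


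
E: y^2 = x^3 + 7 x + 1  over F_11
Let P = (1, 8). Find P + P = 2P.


Doubling: s = (3 x1^2 + a) / (2 y1)
s = (3*1^2 + 7) / (2*8) mod 11 = 2
x3 = s^2 - 2 x1 mod 11 = 2^2 - 2*1 = 2
y3 = s (x1 - x3) - y1 mod 11 = 2 * (1 - 2) - 8 = 1

2P = (2, 1)


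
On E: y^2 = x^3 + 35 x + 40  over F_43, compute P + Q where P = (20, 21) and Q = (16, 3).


P != Q, so use the chord formula.
s = (y2 - y1) / (x2 - x1) = (25) / (39) mod 43 = 26
x3 = s^2 - x1 - x2 mod 43 = 26^2 - 20 - 16 = 38
y3 = s (x1 - x3) - y1 mod 43 = 26 * (20 - 38) - 21 = 27

P + Q = (38, 27)


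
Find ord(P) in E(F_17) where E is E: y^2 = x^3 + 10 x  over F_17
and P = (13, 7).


Compute successive multiples of P until we hit O:
  1P = (13, 7)
  2P = (4, 6)
  3P = (4, 11)
  4P = (13, 10)
  5P = O

ord(P) = 5


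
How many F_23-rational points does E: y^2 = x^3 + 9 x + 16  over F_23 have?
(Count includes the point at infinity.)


For each x in F_23, count y with y^2 = x^3 + 9 x + 16 mod 23:
  x = 0: RHS = 16, y in [4, 19]  -> 2 point(s)
  x = 1: RHS = 3, y in [7, 16]  -> 2 point(s)
  x = 3: RHS = 1, y in [1, 22]  -> 2 point(s)
  x = 4: RHS = 1, y in [1, 22]  -> 2 point(s)
  x = 5: RHS = 2, y in [5, 18]  -> 2 point(s)
  x = 7: RHS = 8, y in [10, 13]  -> 2 point(s)
  x = 8: RHS = 2, y in [5, 18]  -> 2 point(s)
  x = 10: RHS = 2, y in [5, 18]  -> 2 point(s)
  x = 12: RHS = 12, y in [9, 14]  -> 2 point(s)
  x = 16: RHS = 1, y in [1, 22]  -> 2 point(s)
  x = 19: RHS = 8, y in [10, 13]  -> 2 point(s)
  x = 20: RHS = 8, y in [10, 13]  -> 2 point(s)
  x = 21: RHS = 13, y in [6, 17]  -> 2 point(s)
  x = 22: RHS = 6, y in [11, 12]  -> 2 point(s)
Affine points: 28. Add the point at infinity: total = 29.

#E(F_23) = 29


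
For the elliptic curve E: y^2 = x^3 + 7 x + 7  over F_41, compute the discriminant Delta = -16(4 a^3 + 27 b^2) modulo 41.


4 a^3 + 27 b^2 = 4*7^3 + 27*7^2 = 1372 + 1323 = 2695
Delta = -16 * (2695) = -43120
Delta mod 41 = 12

Delta = 12 (mod 41)


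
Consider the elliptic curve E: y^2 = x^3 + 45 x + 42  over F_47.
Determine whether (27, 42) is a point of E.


Check whether y^2 = x^3 + 45 x + 42 (mod 47) for (x, y) = (27, 42).
LHS: y^2 = 42^2 mod 47 = 25
RHS: x^3 + 45 x + 42 = 27^3 + 45*27 + 42 mod 47 = 25
LHS = RHS

Yes, on the curve


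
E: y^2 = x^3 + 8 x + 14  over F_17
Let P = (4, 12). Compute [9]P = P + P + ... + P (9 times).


k = 9 = 1001_2 (binary, LSB first: 1001)
Double-and-add from P = (4, 12):
  bit 0 = 1: acc = O + (4, 12) = (4, 12)
  bit 1 = 0: acc unchanged = (4, 12)
  bit 2 = 0: acc unchanged = (4, 12)
  bit 3 = 1: acc = (4, 12) + (12, 11) = (5, 3)

9P = (5, 3)


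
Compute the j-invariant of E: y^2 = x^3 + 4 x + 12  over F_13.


Delta = -16(4 a^3 + 27 b^2) mod 13 = 9
-1728 * (4 a)^3 = -1728 * (4*4)^3 mod 13 = 1
j = 1 * 9^(-1) mod 13 = 3

j = 3 (mod 13)


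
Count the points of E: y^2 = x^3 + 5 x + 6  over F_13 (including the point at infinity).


For each x in F_13, count y with y^2 = x^3 + 5 x + 6 mod 13:
  x = 1: RHS = 12, y in [5, 8]  -> 2 point(s)
  x = 3: RHS = 9, y in [3, 10]  -> 2 point(s)
  x = 4: RHS = 12, y in [5, 8]  -> 2 point(s)
  x = 5: RHS = 0, y in [0]  -> 1 point(s)
  x = 8: RHS = 12, y in [5, 8]  -> 2 point(s)
  x = 9: RHS = 0, y in [0]  -> 1 point(s)
  x = 10: RHS = 3, y in [4, 9]  -> 2 point(s)
  x = 11: RHS = 1, y in [1, 12]  -> 2 point(s)
  x = 12: RHS = 0, y in [0]  -> 1 point(s)
Affine points: 15. Add the point at infinity: total = 16.

#E(F_13) = 16


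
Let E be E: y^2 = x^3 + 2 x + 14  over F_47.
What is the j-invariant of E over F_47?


Delta = -16(4 a^3 + 27 b^2) mod 47 = 27
-1728 * (4 a)^3 = -1728 * (4*2)^3 mod 47 = 39
j = 39 * 27^(-1) mod 47 = 38

j = 38 (mod 47)


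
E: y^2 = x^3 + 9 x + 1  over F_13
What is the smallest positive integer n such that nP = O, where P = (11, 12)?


Compute successive multiples of P until we hit O:
  1P = (11, 12)
  2P = (7, 11)
  3P = (4, 6)
  4P = (12, 2)
  5P = (12, 11)
  6P = (4, 7)
  7P = (7, 2)
  8P = (11, 1)
  ... (continuing to 9P)
  9P = O

ord(P) = 9


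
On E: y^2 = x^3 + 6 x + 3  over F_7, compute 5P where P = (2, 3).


k = 5 = 101_2 (binary, LSB first: 101)
Double-and-add from P = (2, 3):
  bit 0 = 1: acc = O + (2, 3) = (2, 3)
  bit 1 = 0: acc unchanged = (2, 3)
  bit 2 = 1: acc = (2, 3) + (5, 5) = (2, 4)

5P = (2, 4)


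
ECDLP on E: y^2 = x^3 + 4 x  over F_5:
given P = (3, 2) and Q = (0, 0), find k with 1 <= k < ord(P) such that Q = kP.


Enumerate multiples of P until we hit Q = (0, 0):
  1P = (3, 2)
  2P = (0, 0)
Match found at i = 2.

k = 2


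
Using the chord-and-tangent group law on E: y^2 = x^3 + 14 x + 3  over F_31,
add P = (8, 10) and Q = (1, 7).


P != Q, so use the chord formula.
s = (y2 - y1) / (x2 - x1) = (28) / (24) mod 31 = 27
x3 = s^2 - x1 - x2 mod 31 = 27^2 - 8 - 1 = 7
y3 = s (x1 - x3) - y1 mod 31 = 27 * (8 - 7) - 10 = 17

P + Q = (7, 17)


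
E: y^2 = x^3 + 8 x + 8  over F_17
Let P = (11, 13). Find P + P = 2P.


Doubling: s = (3 x1^2 + a) / (2 y1)
s = (3*11^2 + 8) / (2*13) mod 17 = 11
x3 = s^2 - 2 x1 mod 17 = 11^2 - 2*11 = 14
y3 = s (x1 - x3) - y1 mod 17 = 11 * (11 - 14) - 13 = 5

2P = (14, 5)


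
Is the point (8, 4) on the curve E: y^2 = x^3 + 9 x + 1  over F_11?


Check whether y^2 = x^3 + 9 x + 1 (mod 11) for (x, y) = (8, 4).
LHS: y^2 = 4^2 mod 11 = 5
RHS: x^3 + 9 x + 1 = 8^3 + 9*8 + 1 mod 11 = 2
LHS != RHS

No, not on the curve


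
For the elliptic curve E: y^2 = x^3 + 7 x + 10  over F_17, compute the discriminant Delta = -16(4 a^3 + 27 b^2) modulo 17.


4 a^3 + 27 b^2 = 4*7^3 + 27*10^2 = 1372 + 2700 = 4072
Delta = -16 * (4072) = -65152
Delta mod 17 = 9

Delta = 9 (mod 17)


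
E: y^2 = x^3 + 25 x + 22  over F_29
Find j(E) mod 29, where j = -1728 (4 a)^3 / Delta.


Delta = -16(4 a^3 + 27 b^2) mod 29 = 9
-1728 * (4 a)^3 = -1728 * (4*25)^3 mod 29 = 3
j = 3 * 9^(-1) mod 29 = 10

j = 10 (mod 29)


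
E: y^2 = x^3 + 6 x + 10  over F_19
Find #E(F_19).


For each x in F_19, count y with y^2 = x^3 + 6 x + 10 mod 19:
  x = 1: RHS = 17, y in [6, 13]  -> 2 point(s)
  x = 2: RHS = 11, y in [7, 12]  -> 2 point(s)
  x = 3: RHS = 17, y in [6, 13]  -> 2 point(s)
  x = 8: RHS = 0, y in [0]  -> 1 point(s)
  x = 10: RHS = 6, y in [5, 14]  -> 2 point(s)
  x = 11: RHS = 1, y in [1, 18]  -> 2 point(s)
  x = 12: RHS = 5, y in [9, 10]  -> 2 point(s)
  x = 13: RHS = 5, y in [9, 10]  -> 2 point(s)
  x = 14: RHS = 7, y in [8, 11]  -> 2 point(s)
  x = 15: RHS = 17, y in [6, 13]  -> 2 point(s)
  x = 17: RHS = 9, y in [3, 16]  -> 2 point(s)
Affine points: 21. Add the point at infinity: total = 22.

#E(F_19) = 22


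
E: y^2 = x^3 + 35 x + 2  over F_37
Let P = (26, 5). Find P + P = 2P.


Doubling: s = (3 x1^2 + a) / (2 y1)
s = (3*26^2 + 35) / (2*5) mod 37 = 25
x3 = s^2 - 2 x1 mod 37 = 25^2 - 2*26 = 18
y3 = s (x1 - x3) - y1 mod 37 = 25 * (26 - 18) - 5 = 10

2P = (18, 10)


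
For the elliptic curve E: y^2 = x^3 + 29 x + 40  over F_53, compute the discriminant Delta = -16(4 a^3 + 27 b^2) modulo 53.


4 a^3 + 27 b^2 = 4*29^3 + 27*40^2 = 97556 + 43200 = 140756
Delta = -16 * (140756) = -2252096
Delta mod 53 = 33

Delta = 33 (mod 53)


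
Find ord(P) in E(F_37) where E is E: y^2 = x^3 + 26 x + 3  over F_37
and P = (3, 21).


Compute successive multiples of P until we hit O:
  1P = (3, 21)
  2P = (22, 7)
  3P = (19, 20)
  4P = (27, 36)
  5P = (23, 22)
  6P = (32, 9)
  7P = (32, 28)
  8P = (23, 15)
  ... (continuing to 13P)
  13P = O

ord(P) = 13


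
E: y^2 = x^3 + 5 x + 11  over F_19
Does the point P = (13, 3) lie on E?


Check whether y^2 = x^3 + 5 x + 11 (mod 19) for (x, y) = (13, 3).
LHS: y^2 = 3^2 mod 19 = 9
RHS: x^3 + 5 x + 11 = 13^3 + 5*13 + 11 mod 19 = 12
LHS != RHS

No, not on the curve


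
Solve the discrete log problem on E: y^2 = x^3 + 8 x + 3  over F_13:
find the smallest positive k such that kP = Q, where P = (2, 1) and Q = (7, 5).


Enumerate multiples of P until we hit Q = (7, 5):
  1P = (2, 1)
  2P = (5, 8)
  3P = (10, 2)
  4P = (0, 9)
  5P = (1, 8)
  6P = (7, 8)
  7P = (7, 5)
Match found at i = 7.

k = 7


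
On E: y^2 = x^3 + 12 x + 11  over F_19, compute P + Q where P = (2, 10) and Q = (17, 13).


P != Q, so use the chord formula.
s = (y2 - y1) / (x2 - x1) = (3) / (15) mod 19 = 4
x3 = s^2 - x1 - x2 mod 19 = 4^2 - 2 - 17 = 16
y3 = s (x1 - x3) - y1 mod 19 = 4 * (2 - 16) - 10 = 10

P + Q = (16, 10)


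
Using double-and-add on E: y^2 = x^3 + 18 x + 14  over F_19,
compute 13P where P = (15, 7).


k = 13 = 1101_2 (binary, LSB first: 1011)
Double-and-add from P = (15, 7):
  bit 0 = 1: acc = O + (15, 7) = (15, 7)
  bit 1 = 0: acc unchanged = (15, 7)
  bit 2 = 1: acc = (15, 7) + (4, 6) = (11, 2)
  bit 3 = 1: acc = (11, 2) + (8, 10) = (5, 1)

13P = (5, 1)


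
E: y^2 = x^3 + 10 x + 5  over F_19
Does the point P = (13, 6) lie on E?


Check whether y^2 = x^3 + 10 x + 5 (mod 19) for (x, y) = (13, 6).
LHS: y^2 = 6^2 mod 19 = 17
RHS: x^3 + 10 x + 5 = 13^3 + 10*13 + 5 mod 19 = 14
LHS != RHS

No, not on the curve


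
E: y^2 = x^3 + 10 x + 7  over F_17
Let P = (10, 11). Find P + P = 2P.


Doubling: s = (3 x1^2 + a) / (2 y1)
s = (3*10^2 + 10) / (2*11) mod 17 = 11
x3 = s^2 - 2 x1 mod 17 = 11^2 - 2*10 = 16
y3 = s (x1 - x3) - y1 mod 17 = 11 * (10 - 16) - 11 = 8

2P = (16, 8)


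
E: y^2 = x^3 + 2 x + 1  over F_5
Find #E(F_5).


For each x in F_5, count y with y^2 = x^3 + 2 x + 1 mod 5:
  x = 0: RHS = 1, y in [1, 4]  -> 2 point(s)
  x = 1: RHS = 4, y in [2, 3]  -> 2 point(s)
  x = 3: RHS = 4, y in [2, 3]  -> 2 point(s)
Affine points: 6. Add the point at infinity: total = 7.

#E(F_5) = 7


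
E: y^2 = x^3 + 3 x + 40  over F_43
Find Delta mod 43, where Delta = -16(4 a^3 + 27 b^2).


4 a^3 + 27 b^2 = 4*3^3 + 27*40^2 = 108 + 43200 = 43308
Delta = -16 * (43308) = -692928
Delta mod 43 = 17

Delta = 17 (mod 43)


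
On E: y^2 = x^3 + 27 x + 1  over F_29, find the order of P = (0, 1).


Compute successive multiples of P until we hit O:
  1P = (0, 1)
  2P = (1, 0)
  3P = (0, 28)
  4P = O

ord(P) = 4


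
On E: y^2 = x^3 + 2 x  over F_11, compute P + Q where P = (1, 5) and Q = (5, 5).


P != Q, so use the chord formula.
s = (y2 - y1) / (x2 - x1) = (0) / (4) mod 11 = 0
x3 = s^2 - x1 - x2 mod 11 = 0^2 - 1 - 5 = 5
y3 = s (x1 - x3) - y1 mod 11 = 0 * (1 - 5) - 5 = 6

P + Q = (5, 6)


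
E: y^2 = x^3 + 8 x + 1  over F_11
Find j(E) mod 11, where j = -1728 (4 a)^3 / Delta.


Delta = -16(4 a^3 + 27 b^2) mod 11 = 9
-1728 * (4 a)^3 = -1728 * (4*8)^3 mod 11 = 1
j = 1 * 9^(-1) mod 11 = 5

j = 5 (mod 11)


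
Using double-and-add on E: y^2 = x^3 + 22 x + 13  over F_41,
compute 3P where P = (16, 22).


k = 3 = 11_2 (binary, LSB first: 11)
Double-and-add from P = (16, 22):
  bit 0 = 1: acc = O + (16, 22) = (16, 22)
  bit 1 = 1: acc = (16, 22) + (27, 6) = (34, 34)

3P = (34, 34)


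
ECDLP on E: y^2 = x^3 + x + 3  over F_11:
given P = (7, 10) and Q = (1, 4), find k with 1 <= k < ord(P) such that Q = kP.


Enumerate multiples of P until we hit Q = (1, 4):
  1P = (7, 10)
  2P = (6, 4)
  3P = (1, 4)
Match found at i = 3.

k = 3


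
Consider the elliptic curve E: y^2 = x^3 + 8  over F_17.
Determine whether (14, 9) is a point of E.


Check whether y^2 = x^3 + 0 x + 8 (mod 17) for (x, y) = (14, 9).
LHS: y^2 = 9^2 mod 17 = 13
RHS: x^3 + 0 x + 8 = 14^3 + 0*14 + 8 mod 17 = 15
LHS != RHS

No, not on the curve


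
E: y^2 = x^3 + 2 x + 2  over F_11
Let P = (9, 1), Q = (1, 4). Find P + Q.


P != Q, so use the chord formula.
s = (y2 - y1) / (x2 - x1) = (3) / (3) mod 11 = 1
x3 = s^2 - x1 - x2 mod 11 = 1^2 - 9 - 1 = 2
y3 = s (x1 - x3) - y1 mod 11 = 1 * (9 - 2) - 1 = 6

P + Q = (2, 6)


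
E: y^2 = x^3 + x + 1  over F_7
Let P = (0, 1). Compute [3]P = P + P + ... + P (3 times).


k = 3 = 11_2 (binary, LSB first: 11)
Double-and-add from P = (0, 1):
  bit 0 = 1: acc = O + (0, 1) = (0, 1)
  bit 1 = 1: acc = (0, 1) + (2, 5) = (2, 2)

3P = (2, 2)


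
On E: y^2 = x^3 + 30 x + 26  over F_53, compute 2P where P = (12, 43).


Doubling: s = (3 x1^2 + a) / (2 y1)
s = (3*12^2 + 30) / (2*43) mod 53 = 14
x3 = s^2 - 2 x1 mod 53 = 14^2 - 2*12 = 13
y3 = s (x1 - x3) - y1 mod 53 = 14 * (12 - 13) - 43 = 49

2P = (13, 49)


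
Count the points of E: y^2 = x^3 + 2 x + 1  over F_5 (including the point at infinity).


For each x in F_5, count y with y^2 = x^3 + 2 x + 1 mod 5:
  x = 0: RHS = 1, y in [1, 4]  -> 2 point(s)
  x = 1: RHS = 4, y in [2, 3]  -> 2 point(s)
  x = 3: RHS = 4, y in [2, 3]  -> 2 point(s)
Affine points: 6. Add the point at infinity: total = 7.

#E(F_5) = 7


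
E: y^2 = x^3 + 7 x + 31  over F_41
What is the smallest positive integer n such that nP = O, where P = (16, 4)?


Compute successive multiples of P until we hit O:
  1P = (16, 4)
  2P = (40, 8)
  3P = (34, 34)
  4P = (12, 30)
  5P = (4, 0)
  6P = (12, 11)
  7P = (34, 7)
  8P = (40, 33)
  ... (continuing to 10P)
  10P = O

ord(P) = 10


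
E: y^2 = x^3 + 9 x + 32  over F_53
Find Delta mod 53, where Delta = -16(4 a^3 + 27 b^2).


4 a^3 + 27 b^2 = 4*9^3 + 27*32^2 = 2916 + 27648 = 30564
Delta = -16 * (30564) = -489024
Delta mod 53 = 7

Delta = 7 (mod 53)


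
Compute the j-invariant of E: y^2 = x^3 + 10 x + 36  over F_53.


Delta = -16(4 a^3 + 27 b^2) mod 53 = 44
-1728 * (4 a)^3 = -1728 * (4*10)^3 mod 53 = 26
j = 26 * 44^(-1) mod 53 = 3

j = 3 (mod 53)


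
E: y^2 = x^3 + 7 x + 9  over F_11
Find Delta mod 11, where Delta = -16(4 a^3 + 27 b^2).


4 a^3 + 27 b^2 = 4*7^3 + 27*9^2 = 1372 + 2187 = 3559
Delta = -16 * (3559) = -56944
Delta mod 11 = 3

Delta = 3 (mod 11)


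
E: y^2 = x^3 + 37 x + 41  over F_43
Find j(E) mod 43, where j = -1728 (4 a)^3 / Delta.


Delta = -16(4 a^3 + 27 b^2) mod 43 = 13
-1728 * (4 a)^3 = -1728 * (4*37)^3 mod 43 = 39
j = 39 * 13^(-1) mod 43 = 3

j = 3 (mod 43)


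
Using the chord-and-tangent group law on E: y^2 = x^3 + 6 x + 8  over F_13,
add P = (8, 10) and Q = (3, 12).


P != Q, so use the chord formula.
s = (y2 - y1) / (x2 - x1) = (2) / (8) mod 13 = 10
x3 = s^2 - x1 - x2 mod 13 = 10^2 - 8 - 3 = 11
y3 = s (x1 - x3) - y1 mod 13 = 10 * (8 - 11) - 10 = 12

P + Q = (11, 12)


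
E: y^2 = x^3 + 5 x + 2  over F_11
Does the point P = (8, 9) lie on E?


Check whether y^2 = x^3 + 5 x + 2 (mod 11) for (x, y) = (8, 9).
LHS: y^2 = 9^2 mod 11 = 4
RHS: x^3 + 5 x + 2 = 8^3 + 5*8 + 2 mod 11 = 4
LHS = RHS

Yes, on the curve


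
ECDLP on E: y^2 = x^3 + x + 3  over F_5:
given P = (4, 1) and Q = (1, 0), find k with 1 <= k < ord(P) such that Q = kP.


Enumerate multiples of P until we hit Q = (1, 0):
  1P = (4, 1)
  2P = (1, 0)
Match found at i = 2.

k = 2
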